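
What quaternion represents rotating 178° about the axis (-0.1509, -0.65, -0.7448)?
0.0175 - 0.1509i - 0.6499j - 0.7447k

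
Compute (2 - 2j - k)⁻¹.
0.2222 + 0.2222j + 0.1111k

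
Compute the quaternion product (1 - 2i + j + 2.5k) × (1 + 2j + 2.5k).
-7.25 - 4.5i + 8j + k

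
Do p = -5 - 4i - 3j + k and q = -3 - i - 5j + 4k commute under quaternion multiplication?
No: pq = -8 + 10i + 49j - 6k ≠ -8 + 24i + 19j - 40k = qp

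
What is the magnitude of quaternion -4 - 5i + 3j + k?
√51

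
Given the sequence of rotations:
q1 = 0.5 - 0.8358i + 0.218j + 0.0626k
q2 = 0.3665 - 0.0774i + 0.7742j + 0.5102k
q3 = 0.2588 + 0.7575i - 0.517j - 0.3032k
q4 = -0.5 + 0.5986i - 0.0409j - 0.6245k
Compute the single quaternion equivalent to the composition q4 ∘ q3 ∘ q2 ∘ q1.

q2 · q1 = -0.0822 - 0.4078i + 0.0454j + 0.9082k
q3 · q2 · q1 = 0.5865 - 0.6236i - 0.5101j + 0.0835k
q4 · q3 · q2 · q1 = 0.1113 + 0.3409i + 0.5705j - 0.7389k
0.1113 + 0.3409i + 0.5705j - 0.7389k


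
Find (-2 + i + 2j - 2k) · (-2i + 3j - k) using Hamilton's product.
-6 + 8i - j + 9k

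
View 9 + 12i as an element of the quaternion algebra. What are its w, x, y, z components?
9 + 12i + 0j + 0k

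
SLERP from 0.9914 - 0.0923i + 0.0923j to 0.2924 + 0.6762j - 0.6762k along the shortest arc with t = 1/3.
0.8879 - 0.0712i + 0.355j - 0.2838k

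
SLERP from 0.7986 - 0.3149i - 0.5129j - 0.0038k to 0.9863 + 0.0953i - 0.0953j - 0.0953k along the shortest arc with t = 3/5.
0.9561 - 0.0736i - 0.2769j - 0.0613k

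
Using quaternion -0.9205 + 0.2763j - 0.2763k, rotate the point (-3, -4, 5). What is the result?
(-2.593, -5.679, 3.321)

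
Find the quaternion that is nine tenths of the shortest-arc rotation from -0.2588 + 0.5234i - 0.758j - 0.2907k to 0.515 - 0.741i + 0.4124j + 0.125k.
-0.4945 + 0.7273i - 0.4536j - 0.1439k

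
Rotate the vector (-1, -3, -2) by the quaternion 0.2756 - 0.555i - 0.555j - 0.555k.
(-3.154, -1.458, -1.388)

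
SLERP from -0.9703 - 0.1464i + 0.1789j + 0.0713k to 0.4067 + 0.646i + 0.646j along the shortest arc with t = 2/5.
-0.8846 - 0.4218i - 0.1925j + 0.0503k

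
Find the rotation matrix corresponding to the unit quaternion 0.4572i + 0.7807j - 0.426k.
[[-0.5819, 0.7139, -0.3895], [0.7139, 0.219, -0.6652], [-0.3895, -0.6652, -0.637]]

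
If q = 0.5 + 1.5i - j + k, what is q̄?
0.5 - 1.5i + j - k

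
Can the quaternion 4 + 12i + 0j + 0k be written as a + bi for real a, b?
Yes. The quaternion 4 + 12i has j- and k-coefficients y = z = 0, so it lies in the complex subalgebra spanned by 1 and i.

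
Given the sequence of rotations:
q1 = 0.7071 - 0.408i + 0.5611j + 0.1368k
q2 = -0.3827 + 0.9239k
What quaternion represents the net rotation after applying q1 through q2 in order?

q2 · q1 = -0.397 - 0.3623i - 0.5917j + 0.6009k
-0.397 - 0.3623i - 0.5917j + 0.6009k


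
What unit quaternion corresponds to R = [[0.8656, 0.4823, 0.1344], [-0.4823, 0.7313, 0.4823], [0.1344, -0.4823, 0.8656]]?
0.9304 - 0.2592i - 0.2592k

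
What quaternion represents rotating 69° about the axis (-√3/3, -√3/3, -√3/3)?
0.8241 - 0.327i - 0.327j - 0.327k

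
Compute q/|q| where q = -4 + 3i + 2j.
-0.7428 + 0.5571i + 0.3714j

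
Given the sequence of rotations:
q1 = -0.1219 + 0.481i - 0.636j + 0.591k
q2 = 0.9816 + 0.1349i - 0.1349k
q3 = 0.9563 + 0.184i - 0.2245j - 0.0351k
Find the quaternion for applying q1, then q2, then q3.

q2 · q1 = -0.1048 + 0.3699i - 0.7689j + 0.5108k
q3 · q2 · q1 = -0.323 + 0.1928i - 0.8187j + 0.4337k
-0.323 + 0.1928i - 0.8187j + 0.4337k


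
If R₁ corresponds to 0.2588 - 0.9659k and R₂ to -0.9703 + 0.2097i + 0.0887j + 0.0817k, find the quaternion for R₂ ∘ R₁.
-0.1722 - 0.0314i + 0.2255j + 0.9584k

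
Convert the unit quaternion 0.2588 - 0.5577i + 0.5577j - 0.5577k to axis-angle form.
axis = (-√3/3, √3/3, -√3/3), θ = 5π/6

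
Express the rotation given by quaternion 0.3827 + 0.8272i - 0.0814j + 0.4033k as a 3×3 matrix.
[[0.6614, -0.4434, 0.6049], [0.174, -0.6938, -0.6988], [0.7295, 0.5675, -0.3818]]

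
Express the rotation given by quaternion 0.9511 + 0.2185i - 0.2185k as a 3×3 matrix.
[[0.9045, 0.4156, -0.0955], [-0.4156, 0.809, -0.4156], [-0.0955, 0.4156, 0.9045]]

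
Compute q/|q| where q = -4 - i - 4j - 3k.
-0.6172 - 0.1543i - 0.6172j - 0.4629k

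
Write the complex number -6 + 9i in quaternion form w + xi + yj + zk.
-6 + 9i + 0j + 0k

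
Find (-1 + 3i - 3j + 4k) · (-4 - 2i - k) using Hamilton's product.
14 - 7i + 7j - 21k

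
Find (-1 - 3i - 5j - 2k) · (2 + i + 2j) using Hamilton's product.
11 - 3i - 14j - 5k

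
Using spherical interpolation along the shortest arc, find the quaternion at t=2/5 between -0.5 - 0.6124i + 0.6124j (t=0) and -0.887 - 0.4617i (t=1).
-0.7047 - 0.5918i + 0.3913j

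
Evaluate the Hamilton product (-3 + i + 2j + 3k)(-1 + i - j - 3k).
13 - 7i + 7j + 3k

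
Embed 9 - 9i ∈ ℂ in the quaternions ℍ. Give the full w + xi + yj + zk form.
9 - 9i + 0j + 0k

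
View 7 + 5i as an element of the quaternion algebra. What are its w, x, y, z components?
7 + 5i + 0j + 0k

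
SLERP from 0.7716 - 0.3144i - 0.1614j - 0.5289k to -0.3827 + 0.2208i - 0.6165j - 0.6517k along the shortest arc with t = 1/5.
0.6066 - 0.2281i - 0.3322j - 0.6853k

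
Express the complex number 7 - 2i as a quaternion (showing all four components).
7 - 2i + 0j + 0k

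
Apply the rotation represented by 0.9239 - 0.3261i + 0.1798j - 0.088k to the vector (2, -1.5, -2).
(0.992, -2.859, -1.044)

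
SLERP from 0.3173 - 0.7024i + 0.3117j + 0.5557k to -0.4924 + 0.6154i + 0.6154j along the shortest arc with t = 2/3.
0.5061 - 0.7585i - 0.3409j + 0.2288k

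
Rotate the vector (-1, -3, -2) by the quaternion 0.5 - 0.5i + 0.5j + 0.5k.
(3, -2, 1)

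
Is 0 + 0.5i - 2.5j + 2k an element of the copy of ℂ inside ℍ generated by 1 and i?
No. The quaternion 0.5i - 2.5j + 2k has j-coefficient y = -2.5 and k-coefficient z = 2, not both zero, so it does not lie in the complex subalgebra spanned by 1 and i.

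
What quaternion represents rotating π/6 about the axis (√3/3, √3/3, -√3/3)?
0.9659 + 0.1494i + 0.1494j - 0.1494k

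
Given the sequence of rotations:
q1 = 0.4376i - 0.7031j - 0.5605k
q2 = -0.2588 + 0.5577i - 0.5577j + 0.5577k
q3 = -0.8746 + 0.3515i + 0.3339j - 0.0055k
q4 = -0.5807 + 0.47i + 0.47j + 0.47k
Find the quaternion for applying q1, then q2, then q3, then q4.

q2 · q1 = -0.3236 + 0.5915i + 0.7386j - 0.003k
q3 · q2 · q1 = -0.1715 - 0.628i - 0.7562j + 0.0665k
q4 · q3 · q2 · q1 = 0.7189 + 0.6707i + 0.0321j - 0.1795k
0.7189 + 0.6707i + 0.0321j - 0.1795k


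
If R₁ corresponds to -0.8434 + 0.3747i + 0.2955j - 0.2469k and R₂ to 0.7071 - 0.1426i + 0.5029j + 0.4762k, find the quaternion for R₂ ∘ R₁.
-0.574 + 0.1203i - 0.072j - 0.8068k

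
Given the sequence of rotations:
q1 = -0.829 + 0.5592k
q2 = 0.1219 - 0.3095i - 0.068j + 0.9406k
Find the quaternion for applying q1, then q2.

q2 · q1 = -0.627 + 0.2185i + 0.2294j - 0.7116k
-0.627 + 0.2185i + 0.2294j - 0.7116k


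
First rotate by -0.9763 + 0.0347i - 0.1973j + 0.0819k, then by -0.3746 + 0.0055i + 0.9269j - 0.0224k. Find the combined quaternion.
0.5502 + 0.0531i - 0.8323j - 0.0421k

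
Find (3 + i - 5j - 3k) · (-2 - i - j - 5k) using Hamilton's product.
-25 + 17i + 15j - 15k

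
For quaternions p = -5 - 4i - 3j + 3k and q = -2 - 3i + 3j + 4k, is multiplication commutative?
No: pq = -5 + 2i - 2j - 47k ≠ -5 + 44i - 16j - 5k = qp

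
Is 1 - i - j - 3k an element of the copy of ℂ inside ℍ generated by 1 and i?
No. The quaternion 1 - i - j - 3k has j-coefficient y = -1 and k-coefficient z = -3, not both zero, so it does not lie in the complex subalgebra spanned by 1 and i.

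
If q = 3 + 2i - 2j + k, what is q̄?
3 - 2i + 2j - k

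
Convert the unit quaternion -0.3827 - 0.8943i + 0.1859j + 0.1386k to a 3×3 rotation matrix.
[[0.8925, -0.2264, -0.3902], [-0.4386, -0.638, -0.633], [-0.1056, 0.736, -0.6687]]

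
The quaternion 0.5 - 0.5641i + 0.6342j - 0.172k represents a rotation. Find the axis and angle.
axis = (-0.6514, 0.7323, -0.1986), θ = 2π/3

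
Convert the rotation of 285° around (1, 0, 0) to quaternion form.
-0.7934 + 0.6088i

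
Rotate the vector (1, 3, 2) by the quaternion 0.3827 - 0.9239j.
(-2.121, 3, -0.707)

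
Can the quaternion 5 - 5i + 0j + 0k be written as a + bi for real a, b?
Yes. The quaternion 5 - 5i has j- and k-coefficients y = z = 0, so it lies in the complex subalgebra spanned by 1 and i.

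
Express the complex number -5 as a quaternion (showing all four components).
-5 + 0i + 0j + 0k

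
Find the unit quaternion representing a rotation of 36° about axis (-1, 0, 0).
0.9511 - 0.309i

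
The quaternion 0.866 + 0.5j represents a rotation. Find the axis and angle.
axis = (0, 1, 0), θ = π/3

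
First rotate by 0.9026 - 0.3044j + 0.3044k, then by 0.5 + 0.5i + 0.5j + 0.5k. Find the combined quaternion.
0.4513 + 0.7557i + 0.1469j + 0.4513k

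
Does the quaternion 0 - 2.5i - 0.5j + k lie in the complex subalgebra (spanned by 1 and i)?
No. The quaternion -2.5i - 0.5j + k has j-coefficient y = -0.5 and k-coefficient z = 1, not both zero, so it does not lie in the complex subalgebra spanned by 1 and i.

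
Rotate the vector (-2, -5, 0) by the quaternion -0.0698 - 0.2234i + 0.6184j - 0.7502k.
(3.686, 1.47, 3.64)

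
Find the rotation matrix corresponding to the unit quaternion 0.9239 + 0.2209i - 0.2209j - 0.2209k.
[[0.8048, 0.3106, -0.5058], [-0.5058, 0.8048, -0.3106], [0.3106, 0.5058, 0.8048]]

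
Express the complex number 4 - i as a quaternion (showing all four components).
4 - i + 0j + 0k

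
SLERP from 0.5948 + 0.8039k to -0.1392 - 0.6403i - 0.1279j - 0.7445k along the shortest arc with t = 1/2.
0.4003 + 0.3492i + 0.0697j + 0.8444k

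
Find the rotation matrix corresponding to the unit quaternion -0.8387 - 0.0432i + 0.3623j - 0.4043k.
[[0.4106, -0.7095, -0.5728], [0.6469, 0.6694, -0.3654], [0.6427, -0.2205, 0.7337]]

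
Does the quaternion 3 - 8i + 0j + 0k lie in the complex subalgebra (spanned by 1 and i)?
Yes. The quaternion 3 - 8i has j- and k-coefficients y = z = 0, so it lies in the complex subalgebra spanned by 1 and i.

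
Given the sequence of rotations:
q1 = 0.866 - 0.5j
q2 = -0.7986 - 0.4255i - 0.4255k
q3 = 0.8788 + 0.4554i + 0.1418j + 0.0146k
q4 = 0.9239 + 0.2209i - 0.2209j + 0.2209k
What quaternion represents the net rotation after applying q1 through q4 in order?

q2 · q1 = -0.6916 - 0.5812i + 0.3993j - 0.1557k
q3 · q2 · q1 = -0.3974 - 0.8536i + 0.3153j + 0.1173k
q4 · q3 · q2 · q1 = -0.1349 - 0.972i + 0.1646j - 0.0983k
-0.1349 - 0.972i + 0.1646j - 0.0983k


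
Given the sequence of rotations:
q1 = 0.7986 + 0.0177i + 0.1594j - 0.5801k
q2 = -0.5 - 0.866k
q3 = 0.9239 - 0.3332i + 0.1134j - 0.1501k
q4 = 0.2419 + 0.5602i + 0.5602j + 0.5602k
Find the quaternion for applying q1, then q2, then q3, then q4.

q2 · q1 = -0.9017 + 0.1292i - 0.095j - 0.4015k
q3 · q2 · q1 = -0.8395 + 0.36i - 0.3432j - 0.2186k
q4 · q3 · q2 · q1 = -0.09 - 0.3134i - 0.2292j - 0.9171k
-0.09 - 0.3134i - 0.2292j - 0.9171k


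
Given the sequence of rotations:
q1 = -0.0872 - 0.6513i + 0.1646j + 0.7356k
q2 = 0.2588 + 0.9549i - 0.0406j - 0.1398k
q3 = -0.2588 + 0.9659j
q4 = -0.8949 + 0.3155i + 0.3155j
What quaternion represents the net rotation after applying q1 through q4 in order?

q2 · q1 = 0.7089 - 0.2587i - 0.5652j + 0.3333k
q3 · q2 · q1 = 0.3625 + 0.3889i + 0.831j + 0.1636k
q4 · q3 · q2 · q1 = -0.7093 - 0.182i - 0.6809j - 0.0069k
-0.7093 - 0.182i - 0.6809j - 0.0069k


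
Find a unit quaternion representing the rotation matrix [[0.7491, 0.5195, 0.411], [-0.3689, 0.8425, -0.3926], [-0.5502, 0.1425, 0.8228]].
0.9239 + 0.1448i + 0.2601j - 0.2404k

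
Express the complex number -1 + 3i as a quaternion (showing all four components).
-1 + 3i + 0j + 0k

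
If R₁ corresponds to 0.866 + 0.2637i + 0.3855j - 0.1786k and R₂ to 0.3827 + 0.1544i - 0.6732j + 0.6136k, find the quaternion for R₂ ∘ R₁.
0.6598 + 0.1183i - 0.2461j + 0.7001k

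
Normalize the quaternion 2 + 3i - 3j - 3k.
0.3592 + 0.5388i - 0.5388j - 0.5388k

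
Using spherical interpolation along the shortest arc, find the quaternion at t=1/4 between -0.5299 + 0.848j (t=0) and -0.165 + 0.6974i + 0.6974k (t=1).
-0.5371 + 0.2537i + 0.7634j + 0.2537k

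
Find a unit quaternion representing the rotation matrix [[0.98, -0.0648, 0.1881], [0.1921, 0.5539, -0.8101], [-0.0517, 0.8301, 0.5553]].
0.8788 + 0.4666i + 0.0682j + 0.0731k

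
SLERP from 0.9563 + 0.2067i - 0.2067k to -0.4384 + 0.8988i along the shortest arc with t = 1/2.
0.888 - 0.4406i - 0.1316k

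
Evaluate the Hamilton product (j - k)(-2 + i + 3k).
3 + 3i - 3j + k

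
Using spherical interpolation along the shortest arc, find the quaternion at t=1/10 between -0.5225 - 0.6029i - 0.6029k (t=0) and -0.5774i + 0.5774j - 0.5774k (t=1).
-0.4803 - 0.6185i + 0.0643j - 0.6185k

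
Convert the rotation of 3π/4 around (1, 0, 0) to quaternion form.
0.3827 + 0.9239i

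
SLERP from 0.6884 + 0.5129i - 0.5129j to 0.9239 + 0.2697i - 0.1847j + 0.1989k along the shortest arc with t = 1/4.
0.7676 + 0.4627i - 0.4405j + 0.0519k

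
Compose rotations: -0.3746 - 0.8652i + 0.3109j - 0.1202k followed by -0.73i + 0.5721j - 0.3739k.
-0.8544 + 0.3209i + 0.0214j + 0.4081k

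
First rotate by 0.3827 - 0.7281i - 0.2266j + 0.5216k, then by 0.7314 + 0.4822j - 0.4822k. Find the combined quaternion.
0.6407 - 0.3903i + 0.3699j + 0.5481k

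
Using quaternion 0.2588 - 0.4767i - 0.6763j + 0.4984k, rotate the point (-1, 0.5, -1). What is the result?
(1.43, -0.451, 0.034)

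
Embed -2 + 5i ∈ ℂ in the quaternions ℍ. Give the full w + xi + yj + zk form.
-2 + 5i + 0j + 0k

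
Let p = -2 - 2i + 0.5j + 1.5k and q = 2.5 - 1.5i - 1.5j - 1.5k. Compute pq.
-5 - 0.5i - j + 10.5k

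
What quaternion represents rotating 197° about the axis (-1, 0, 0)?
-0.1478 - 0.989i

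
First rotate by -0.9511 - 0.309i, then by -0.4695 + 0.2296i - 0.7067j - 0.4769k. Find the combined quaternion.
0.5175 - 0.0733i + 0.8195j + 0.2352k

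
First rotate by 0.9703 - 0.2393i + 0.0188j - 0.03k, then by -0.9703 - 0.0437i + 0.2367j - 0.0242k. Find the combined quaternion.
-0.9571 + 0.1831i + 0.2159j + 0.0614k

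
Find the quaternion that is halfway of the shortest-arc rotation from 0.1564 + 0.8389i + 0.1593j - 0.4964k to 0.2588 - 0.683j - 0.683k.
0.2604 + 0.5262i - 0.3285j - 0.7398k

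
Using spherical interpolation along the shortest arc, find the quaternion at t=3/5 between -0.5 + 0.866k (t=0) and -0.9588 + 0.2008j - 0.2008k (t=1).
-0.9446 + 0.1447j + 0.2946k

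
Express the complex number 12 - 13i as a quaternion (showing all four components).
12 - 13i + 0j + 0k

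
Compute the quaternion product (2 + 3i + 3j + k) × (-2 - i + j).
-4 - 9i - 5j + 4k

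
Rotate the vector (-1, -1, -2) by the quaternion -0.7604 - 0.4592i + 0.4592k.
(-0.433, 1.939, -1.433)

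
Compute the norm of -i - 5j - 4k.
√42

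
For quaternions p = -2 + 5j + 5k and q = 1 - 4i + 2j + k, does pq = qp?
No: pq = -17 + 3i - 19j + 23k ≠ -17 + 13i + 21j - 17k = qp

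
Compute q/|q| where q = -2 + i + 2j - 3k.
-0.4714 + 0.2357i + 0.4714j - 0.7071k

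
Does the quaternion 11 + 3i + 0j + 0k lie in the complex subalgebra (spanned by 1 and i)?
Yes. The quaternion 11 + 3i has j- and k-coefficients y = z = 0, so it lies in the complex subalgebra spanned by 1 and i.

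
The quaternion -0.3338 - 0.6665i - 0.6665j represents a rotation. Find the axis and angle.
axis = (-√2/2, -√2/2, 0), θ = 219°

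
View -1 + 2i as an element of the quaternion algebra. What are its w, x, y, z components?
-1 + 2i + 0j + 0k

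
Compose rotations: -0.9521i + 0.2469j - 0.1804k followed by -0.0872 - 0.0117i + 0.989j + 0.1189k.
-0.2339 - 0.1247i - 0.1368j + 0.9545k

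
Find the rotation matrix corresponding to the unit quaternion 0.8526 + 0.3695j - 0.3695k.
[[0.4539, 0.6301, 0.6301], [-0.6301, 0.7269, -0.2731], [-0.6301, -0.2731, 0.7269]]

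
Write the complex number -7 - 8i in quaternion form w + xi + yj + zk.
-7 - 8i + 0j + 0k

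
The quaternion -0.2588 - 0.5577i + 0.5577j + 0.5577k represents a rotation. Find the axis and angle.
axis = (-√3/3, √3/3, √3/3), θ = 7π/6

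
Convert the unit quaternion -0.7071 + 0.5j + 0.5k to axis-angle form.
axis = (0, √2/2, √2/2), θ = 3π/2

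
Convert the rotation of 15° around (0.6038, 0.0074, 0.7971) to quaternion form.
0.9914 + 0.0788i + 0.001j + 0.104k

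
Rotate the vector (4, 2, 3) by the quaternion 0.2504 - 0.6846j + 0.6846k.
(-5.213, -1.315, -0.315)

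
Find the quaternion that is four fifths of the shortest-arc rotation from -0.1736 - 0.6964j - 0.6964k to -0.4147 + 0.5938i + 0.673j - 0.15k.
0.3236 - 0.5289i - 0.783j - 0.05k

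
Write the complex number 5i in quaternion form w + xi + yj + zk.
0 + 5i + 0j + 0k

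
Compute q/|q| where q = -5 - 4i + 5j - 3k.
-0.5774 - 0.4619i + 0.5774j - 0.3464k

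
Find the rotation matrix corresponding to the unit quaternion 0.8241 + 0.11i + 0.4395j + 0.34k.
[[0.3825, -0.4637, 0.7992], [0.6571, 0.7446, 0.1176], [-0.6496, 0.4802, 0.5895]]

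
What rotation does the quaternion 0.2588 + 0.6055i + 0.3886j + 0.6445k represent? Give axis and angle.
axis = (0.6269, 0.4023, 0.6672), θ = 5π/6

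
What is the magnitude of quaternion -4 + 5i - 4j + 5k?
√82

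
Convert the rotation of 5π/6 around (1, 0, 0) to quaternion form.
0.2588 + 0.9659i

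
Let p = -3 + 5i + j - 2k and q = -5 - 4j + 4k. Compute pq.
27 - 29i - 13j - 22k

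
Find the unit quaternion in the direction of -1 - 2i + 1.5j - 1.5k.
-0.3244 - 0.6489i + 0.4867j - 0.4867k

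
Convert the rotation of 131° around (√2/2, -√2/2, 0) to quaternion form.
0.4147 + 0.6434i - 0.6434j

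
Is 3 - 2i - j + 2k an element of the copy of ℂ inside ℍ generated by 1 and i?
No. The quaternion 3 - 2i - j + 2k has j-coefficient y = -1 and k-coefficient z = 2, not both zero, so it does not lie in the complex subalgebra spanned by 1 and i.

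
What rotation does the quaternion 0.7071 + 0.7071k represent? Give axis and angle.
axis = (0, 0, 1), θ = π/2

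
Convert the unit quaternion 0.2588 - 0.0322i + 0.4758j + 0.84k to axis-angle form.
axis = (-0.0333, 0.4926, 0.8696), θ = 5π/6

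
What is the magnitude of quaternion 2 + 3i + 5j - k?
√39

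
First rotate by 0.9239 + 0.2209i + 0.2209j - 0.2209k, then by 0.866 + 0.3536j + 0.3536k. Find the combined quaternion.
0.8001 + 0.0351i + 0.5961j + 0.0573k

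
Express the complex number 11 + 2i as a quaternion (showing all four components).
11 + 2i + 0j + 0k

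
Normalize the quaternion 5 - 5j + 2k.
0.6804 - 0.6804j + 0.2722k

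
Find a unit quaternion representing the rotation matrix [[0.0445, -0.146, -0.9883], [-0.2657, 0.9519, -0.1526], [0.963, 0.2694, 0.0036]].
0.7071 + 0.1492i - 0.6899j - 0.0423k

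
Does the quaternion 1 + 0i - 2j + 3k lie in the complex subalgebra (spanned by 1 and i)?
No. The quaternion 1 - 2j + 3k has j-coefficient y = -2 and k-coefficient z = 3, not both zero, so it does not lie in the complex subalgebra spanned by 1 and i.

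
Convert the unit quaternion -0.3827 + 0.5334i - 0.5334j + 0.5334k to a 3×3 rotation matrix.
[[-0.1381, -0.1608, 0.9773], [-0.9773, -0.1381, -0.1608], [0.1608, -0.9773, -0.1381]]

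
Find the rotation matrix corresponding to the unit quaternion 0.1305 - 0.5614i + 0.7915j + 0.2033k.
[[-0.3356, -0.9418, -0.0217], [-0.8356, 0.287, 0.4683], [-0.4348, 0.1753, -0.8833]]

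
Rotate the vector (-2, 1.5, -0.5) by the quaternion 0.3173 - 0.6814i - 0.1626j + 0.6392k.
(-0.049, -2.485, 0.566)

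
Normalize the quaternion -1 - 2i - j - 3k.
-0.2582 - 0.5164i - 0.2582j - 0.7746k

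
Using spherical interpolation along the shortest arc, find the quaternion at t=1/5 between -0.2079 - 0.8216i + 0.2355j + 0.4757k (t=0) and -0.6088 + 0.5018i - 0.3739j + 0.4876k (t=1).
-0.0177 - 0.898i + 0.3229j + 0.2984k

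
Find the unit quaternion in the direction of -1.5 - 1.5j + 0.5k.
-0.6882 - 0.6882j + 0.2294k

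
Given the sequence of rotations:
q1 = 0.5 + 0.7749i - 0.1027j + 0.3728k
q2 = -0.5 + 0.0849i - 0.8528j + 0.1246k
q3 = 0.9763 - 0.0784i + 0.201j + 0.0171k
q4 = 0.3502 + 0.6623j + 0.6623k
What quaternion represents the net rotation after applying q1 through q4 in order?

q2 · q1 = -0.4498 - 0.6501i - 0.3101j + 0.528k
q3 · q2 · q1 = -0.4368 - 0.488i - 0.3629j + 0.6628k
q4 · q3 · q2 · q1 = -0.3516 + 0.5084i - 0.7396j + 0.266k
-0.3516 + 0.5084i - 0.7396j + 0.266k


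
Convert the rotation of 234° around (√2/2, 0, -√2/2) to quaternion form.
-0.454 + 0.63i - 0.63k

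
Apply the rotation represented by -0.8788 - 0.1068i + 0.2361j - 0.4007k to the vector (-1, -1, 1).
(-0.142, -1.687, 0.367)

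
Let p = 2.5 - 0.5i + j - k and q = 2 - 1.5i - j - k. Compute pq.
4.25 - 6.75i + 0.5j - 2.5k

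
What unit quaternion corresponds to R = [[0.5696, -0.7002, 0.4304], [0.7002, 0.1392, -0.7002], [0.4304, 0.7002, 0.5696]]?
0.7547 + 0.4639i + 0.4639k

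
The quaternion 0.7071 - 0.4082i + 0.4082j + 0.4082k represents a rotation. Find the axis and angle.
axis = (-√3/3, √3/3, √3/3), θ = π/2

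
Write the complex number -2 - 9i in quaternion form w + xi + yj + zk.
-2 - 9i + 0j + 0k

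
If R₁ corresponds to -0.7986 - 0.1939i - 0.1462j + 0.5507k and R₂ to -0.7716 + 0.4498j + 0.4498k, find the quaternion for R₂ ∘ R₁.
0.4343 + 0.4631i - 0.3336j - 0.6969k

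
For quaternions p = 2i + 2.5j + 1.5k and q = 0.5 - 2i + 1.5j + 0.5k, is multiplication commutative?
No: pq = -0.5 - 2.75j + 8.75k ≠ -0.5 + 2i + 5.25j - 7.25k = qp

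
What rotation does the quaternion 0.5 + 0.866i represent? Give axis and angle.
axis = (1, 0, 0), θ = 2π/3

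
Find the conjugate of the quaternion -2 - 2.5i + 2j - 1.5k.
-2 + 2.5i - 2j + 1.5k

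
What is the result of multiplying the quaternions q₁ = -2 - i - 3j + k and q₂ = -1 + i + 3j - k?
13 - i - 3j + k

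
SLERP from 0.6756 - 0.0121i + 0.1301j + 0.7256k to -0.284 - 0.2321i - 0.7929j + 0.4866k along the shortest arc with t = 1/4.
0.508 - 0.0967i - 0.1748j + 0.8379k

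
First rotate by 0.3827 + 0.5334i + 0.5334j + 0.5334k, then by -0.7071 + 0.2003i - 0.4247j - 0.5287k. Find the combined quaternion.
0.1311 - 0.245i - 0.9285j - 0.2461k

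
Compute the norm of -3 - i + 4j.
√26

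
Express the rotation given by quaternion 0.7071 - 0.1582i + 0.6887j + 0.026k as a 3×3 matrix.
[[0.05, -0.2547, 0.9657], [-0.1811, 0.9486, 0.2595], [-0.9822, -0.1879, 0.0013]]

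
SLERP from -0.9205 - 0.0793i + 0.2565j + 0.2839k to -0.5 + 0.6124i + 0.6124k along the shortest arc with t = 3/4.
-0.6674 + 0.4689i + 0.0741j + 0.5738k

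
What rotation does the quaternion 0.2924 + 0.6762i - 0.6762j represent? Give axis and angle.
axis = (√2/2, -√2/2, 0), θ = 146°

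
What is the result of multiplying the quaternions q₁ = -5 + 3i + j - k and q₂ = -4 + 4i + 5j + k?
4 - 26i - 36j + 10k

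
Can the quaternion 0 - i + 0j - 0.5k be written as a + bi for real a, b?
No. The quaternion -i - 0.5k has j-coefficient y = 0 and k-coefficient z = -0.5, not both zero, so it does not lie in the complex subalgebra spanned by 1 and i.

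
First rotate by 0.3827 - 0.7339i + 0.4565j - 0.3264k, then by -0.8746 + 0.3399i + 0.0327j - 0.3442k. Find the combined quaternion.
-0.2125 + 0.9184i - 0.0232j + 0.3329k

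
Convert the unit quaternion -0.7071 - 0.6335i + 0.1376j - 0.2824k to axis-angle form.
axis = (-0.8959, 0.1946, -0.3994), θ = 3π/2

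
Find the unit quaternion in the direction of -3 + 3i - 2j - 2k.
-0.5883 + 0.5883i - 0.3922j - 0.3922k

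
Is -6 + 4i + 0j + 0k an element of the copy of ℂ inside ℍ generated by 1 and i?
Yes. The quaternion -6 + 4i has j- and k-coefficients y = z = 0, so it lies in the complex subalgebra spanned by 1 and i.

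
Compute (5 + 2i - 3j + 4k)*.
5 - 2i + 3j - 4k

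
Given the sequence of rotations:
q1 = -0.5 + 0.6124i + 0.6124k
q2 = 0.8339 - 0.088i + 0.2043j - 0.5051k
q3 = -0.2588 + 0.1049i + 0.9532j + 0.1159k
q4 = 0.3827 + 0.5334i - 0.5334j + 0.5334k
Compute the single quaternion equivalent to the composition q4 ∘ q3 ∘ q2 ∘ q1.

q2 · q1 = -0.0537 + 0.6798i - 0.3576j + 0.6381k
q3 · q2 · q1 = 0.2095 + 0.4681i + 0.0532j - 0.8569k
q4 · q3 · q2 · q1 = 0.3159 + 0.7196i + 0.6154j + 0.0619k
0.3159 + 0.7196i + 0.6154j + 0.0619k


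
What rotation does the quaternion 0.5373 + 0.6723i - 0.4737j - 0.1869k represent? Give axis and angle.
axis = (0.7971, -0.5617, -0.2216), θ = 115°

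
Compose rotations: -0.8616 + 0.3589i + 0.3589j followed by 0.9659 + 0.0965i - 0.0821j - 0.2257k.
-0.8374 + 0.3445i + 0.3364j + 0.2586k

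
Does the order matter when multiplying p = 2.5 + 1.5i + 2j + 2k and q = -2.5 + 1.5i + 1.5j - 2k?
Yes: pq = -7.5 - 7i + 4.75j - 10.75k ≠ -7.5 + 7i - 7.25j - 9.25k = qp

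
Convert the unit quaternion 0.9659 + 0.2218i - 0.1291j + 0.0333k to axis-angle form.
axis = (0.8571, -0.4989, 0.1287), θ = π/6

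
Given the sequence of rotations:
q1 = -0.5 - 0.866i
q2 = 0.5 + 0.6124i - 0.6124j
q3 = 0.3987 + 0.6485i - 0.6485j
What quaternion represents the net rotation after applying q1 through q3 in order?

q2 · q1 = 0.2803 - 0.7392i + 0.3062j - 0.5303k
q3 · q2 · q1 = 0.7897 + 0.231i + 0.2842j - 0.4922k
0.7897 + 0.231i + 0.2842j - 0.4922k


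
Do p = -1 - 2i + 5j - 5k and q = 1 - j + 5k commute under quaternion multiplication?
No: pq = 29 + 18i + 16j - 8k ≠ 29 - 22i - 4j - 12k = qp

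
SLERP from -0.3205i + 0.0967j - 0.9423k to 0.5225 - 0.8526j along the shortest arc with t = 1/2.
-0.3551 - 0.2178i + 0.6452j - 0.6404k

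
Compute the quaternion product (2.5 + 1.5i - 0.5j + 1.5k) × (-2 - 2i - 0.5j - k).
-0.75 - 6.75i - 1.75j - 7.25k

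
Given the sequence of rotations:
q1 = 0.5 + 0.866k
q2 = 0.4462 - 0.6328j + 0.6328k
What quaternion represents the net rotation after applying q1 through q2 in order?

q2 · q1 = -0.3249 - 0.548i - 0.3164j + 0.7028k
-0.3249 - 0.548i - 0.3164j + 0.7028k


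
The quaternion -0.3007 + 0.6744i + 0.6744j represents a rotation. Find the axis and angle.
axis = (√2/2, √2/2, 0), θ = 215°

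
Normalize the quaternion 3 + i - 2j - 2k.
0.7071 + 0.2357i - 0.4714j - 0.4714k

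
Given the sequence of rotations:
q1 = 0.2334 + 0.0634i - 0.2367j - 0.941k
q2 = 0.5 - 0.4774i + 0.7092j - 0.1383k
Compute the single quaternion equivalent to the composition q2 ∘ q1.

q2 · q1 = 0.1847 - 0.7798i - 0.4108j - 0.4347k
0.1847 - 0.7798i - 0.4108j - 0.4347k


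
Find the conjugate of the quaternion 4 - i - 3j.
4 + i + 3j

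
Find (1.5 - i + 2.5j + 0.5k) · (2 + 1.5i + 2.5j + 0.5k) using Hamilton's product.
-2 + 0.25i + 10j - 4.5k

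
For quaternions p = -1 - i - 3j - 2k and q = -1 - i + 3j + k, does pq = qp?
No: pq = 11 + 5i + 3j - 5k ≠ 11 - i - 3j + 7k = qp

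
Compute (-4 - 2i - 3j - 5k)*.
-4 + 2i + 3j + 5k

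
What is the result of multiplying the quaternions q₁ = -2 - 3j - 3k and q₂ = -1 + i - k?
-1 + i + 8k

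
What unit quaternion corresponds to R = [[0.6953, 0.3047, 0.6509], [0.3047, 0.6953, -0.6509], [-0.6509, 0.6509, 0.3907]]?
0.8339 + 0.3903i + 0.3903j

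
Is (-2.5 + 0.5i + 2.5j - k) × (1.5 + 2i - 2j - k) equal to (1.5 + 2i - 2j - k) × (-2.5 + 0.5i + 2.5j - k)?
No: pq = -0.75 - 8.75i + 7.25j - 5k ≠ -0.75 + 0.25i + 10.25j + 7k = qp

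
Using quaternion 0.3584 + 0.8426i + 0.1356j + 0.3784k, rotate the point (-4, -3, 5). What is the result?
(1.095, -2.387, -6.565)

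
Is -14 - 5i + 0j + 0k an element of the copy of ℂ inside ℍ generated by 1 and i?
Yes. The quaternion -14 - 5i has j- and k-coefficients y = z = 0, so it lies in the complex subalgebra spanned by 1 and i.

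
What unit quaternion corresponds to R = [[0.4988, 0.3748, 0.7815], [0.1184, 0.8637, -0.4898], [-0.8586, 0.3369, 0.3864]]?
0.829 + 0.2493i + 0.4946j - 0.0773k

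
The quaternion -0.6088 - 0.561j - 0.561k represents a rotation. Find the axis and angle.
axis = (0, -√2/2, -√2/2), θ = 255°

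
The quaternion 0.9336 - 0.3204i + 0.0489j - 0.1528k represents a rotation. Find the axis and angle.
axis = (-0.8942, 0.1365, -0.4264), θ = 42°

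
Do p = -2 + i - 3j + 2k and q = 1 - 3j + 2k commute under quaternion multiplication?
No: pq = -15 + i + j - 5k ≠ -15 + i + 5j + k = qp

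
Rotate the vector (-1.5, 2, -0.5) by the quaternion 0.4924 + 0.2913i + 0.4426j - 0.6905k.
(2.377, 0.836, 0.389)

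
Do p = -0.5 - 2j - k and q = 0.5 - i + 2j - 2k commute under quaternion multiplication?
No: pq = 1.75 + 6.5i - j - 1.5k ≠ 1.75 - 5.5i - 3j + 2.5k = qp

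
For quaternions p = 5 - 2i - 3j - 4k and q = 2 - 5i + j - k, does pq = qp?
No: pq = -1 - 22i + 17j - 30k ≠ -1 - 36i - 19j + 4k = qp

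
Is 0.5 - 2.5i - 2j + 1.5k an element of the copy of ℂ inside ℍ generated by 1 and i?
No. The quaternion 0.5 - 2.5i - 2j + 1.5k has j-coefficient y = -2 and k-coefficient z = 1.5, not both zero, so it does not lie in the complex subalgebra spanned by 1 and i.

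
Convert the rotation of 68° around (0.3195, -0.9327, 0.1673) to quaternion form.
0.829 + 0.1787i - 0.5216j + 0.0936k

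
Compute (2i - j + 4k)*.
-2i + j - 4k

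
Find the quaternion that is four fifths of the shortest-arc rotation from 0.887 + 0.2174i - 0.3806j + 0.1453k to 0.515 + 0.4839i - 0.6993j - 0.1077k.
0.6108 + 0.4427i - 0.6539j - 0.0573k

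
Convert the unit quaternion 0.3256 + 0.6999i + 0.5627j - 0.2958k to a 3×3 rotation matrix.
[[0.1917, 0.9803, -0.0476], [0.595, -0.1547, -0.7887], [-0.7805, 0.1229, -0.613]]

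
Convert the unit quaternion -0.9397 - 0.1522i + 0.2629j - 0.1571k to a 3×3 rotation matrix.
[[0.8124, -0.3753, -0.4463], [0.2152, 0.9043, -0.3686], [0.5419, 0.2034, 0.8154]]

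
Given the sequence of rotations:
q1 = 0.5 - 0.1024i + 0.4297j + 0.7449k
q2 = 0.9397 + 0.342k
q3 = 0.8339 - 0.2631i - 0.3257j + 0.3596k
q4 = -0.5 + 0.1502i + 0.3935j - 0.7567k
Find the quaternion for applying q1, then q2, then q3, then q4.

q2 · q1 = 0.2151 - 0.2432i + 0.3688j + 0.871k
q3 · q2 · q1 = -0.0777 - 0.6757i + 0.3792j + 0.6274k
q4 · q3 · q2 · q1 = 0.4659 + 0.86i + 0.1969j + 0.0679k
0.4659 + 0.86i + 0.1969j + 0.0679k


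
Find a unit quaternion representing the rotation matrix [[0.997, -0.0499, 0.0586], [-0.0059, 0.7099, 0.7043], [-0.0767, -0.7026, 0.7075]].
0.9239 - 0.3807i + 0.0366j + 0.0119k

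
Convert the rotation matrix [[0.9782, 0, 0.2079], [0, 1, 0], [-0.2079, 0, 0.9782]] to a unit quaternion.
0.9945 + 0.1045j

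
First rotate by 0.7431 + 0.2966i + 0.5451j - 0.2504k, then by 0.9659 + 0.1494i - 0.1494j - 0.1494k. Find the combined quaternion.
0.7175 + 0.5164i + 0.4086j - 0.2271k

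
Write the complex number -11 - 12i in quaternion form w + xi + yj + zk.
-11 - 12i + 0j + 0k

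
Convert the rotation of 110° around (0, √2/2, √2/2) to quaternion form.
0.5736 + 0.5792j + 0.5792k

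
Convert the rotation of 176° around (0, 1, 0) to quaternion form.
0.0349 + 0.9994j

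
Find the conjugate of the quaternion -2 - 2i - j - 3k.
-2 + 2i + j + 3k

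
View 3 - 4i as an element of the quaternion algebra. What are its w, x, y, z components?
3 - 4i + 0j + 0k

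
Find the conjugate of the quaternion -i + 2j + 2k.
i - 2j - 2k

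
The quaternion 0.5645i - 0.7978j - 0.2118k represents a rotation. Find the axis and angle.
axis = (0.5645, -0.7978, -0.2118), θ = π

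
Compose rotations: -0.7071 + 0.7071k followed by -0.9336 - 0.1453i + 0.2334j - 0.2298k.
0.8226 + 0.2678i - 0.0623j - 0.4977k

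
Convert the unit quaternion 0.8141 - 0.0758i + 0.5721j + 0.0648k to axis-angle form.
axis = (-0.1305, 0.9851, 0.1116), θ = 71°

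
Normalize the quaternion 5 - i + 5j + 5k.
0.5735 - 0.1147i + 0.5735j + 0.5735k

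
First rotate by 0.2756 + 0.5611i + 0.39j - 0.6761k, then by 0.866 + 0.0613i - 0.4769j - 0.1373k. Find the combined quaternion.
0.2974 + 0.8788i + 0.1707j - 0.3318k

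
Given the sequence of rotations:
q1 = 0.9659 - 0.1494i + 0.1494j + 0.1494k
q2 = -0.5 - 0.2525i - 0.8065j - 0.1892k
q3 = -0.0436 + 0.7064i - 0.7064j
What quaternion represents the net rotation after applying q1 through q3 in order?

q2 · q1 = -0.3719 - 0.2614i - 0.7877j - 0.4157k
q3 · q2 · q1 = -0.3556 + 0.0423i + 0.5907j - 0.723k
-0.3556 + 0.0423i + 0.5907j - 0.723k


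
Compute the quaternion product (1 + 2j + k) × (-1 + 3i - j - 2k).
3 - 9k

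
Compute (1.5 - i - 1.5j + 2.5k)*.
1.5 + i + 1.5j - 2.5k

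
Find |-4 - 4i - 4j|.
√48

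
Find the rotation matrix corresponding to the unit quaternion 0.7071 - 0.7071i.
[[1, 0, 0], [0, 0, 1], [0, -1, 0]]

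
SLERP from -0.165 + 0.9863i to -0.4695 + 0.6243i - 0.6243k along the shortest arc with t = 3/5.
-0.3749 + 0.8352i - 0.4022k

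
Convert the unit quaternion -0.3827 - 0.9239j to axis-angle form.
axis = (0, -1, 0), θ = 5π/4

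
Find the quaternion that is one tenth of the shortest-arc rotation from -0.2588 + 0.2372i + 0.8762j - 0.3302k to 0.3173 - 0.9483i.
-0.2881 + 0.3508i + 0.8338j - 0.3142k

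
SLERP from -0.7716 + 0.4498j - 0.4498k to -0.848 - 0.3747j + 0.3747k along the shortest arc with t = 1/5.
-0.9048 + 0.3011j - 0.3011k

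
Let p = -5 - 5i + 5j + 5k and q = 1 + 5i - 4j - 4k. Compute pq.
60 - 30i + 30j + 20k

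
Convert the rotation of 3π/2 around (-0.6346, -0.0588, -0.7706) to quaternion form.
-0.7071 - 0.4487i - 0.0416j - 0.5449k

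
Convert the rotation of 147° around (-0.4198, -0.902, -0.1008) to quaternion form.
0.284 - 0.4025i - 0.8649j - 0.0966k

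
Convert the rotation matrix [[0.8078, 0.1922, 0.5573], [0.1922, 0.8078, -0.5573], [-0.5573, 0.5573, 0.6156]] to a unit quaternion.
0.8988 + 0.31i + 0.31j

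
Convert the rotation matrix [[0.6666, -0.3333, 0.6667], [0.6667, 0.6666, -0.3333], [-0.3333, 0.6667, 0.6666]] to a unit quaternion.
0.866 + 0.2887i + 0.2887j + 0.2887k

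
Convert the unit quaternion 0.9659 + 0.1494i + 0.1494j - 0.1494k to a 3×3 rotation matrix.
[[0.9107, 0.3333, 0.244], [-0.244, 0.9107, -0.3333], [-0.3333, 0.244, 0.9107]]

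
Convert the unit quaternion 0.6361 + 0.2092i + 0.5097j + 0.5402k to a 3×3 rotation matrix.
[[-0.1032, -0.474, 0.8745], [0.9005, 0.3288, 0.2845], [-0.4224, 0.8168, 0.3929]]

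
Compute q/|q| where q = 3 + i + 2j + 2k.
0.7071 + 0.2357i + 0.4714j + 0.4714k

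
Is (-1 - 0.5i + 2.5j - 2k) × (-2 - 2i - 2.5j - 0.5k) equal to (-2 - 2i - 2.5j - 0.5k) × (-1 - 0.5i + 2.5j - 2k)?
No: pq = 6.25 - 3.25i + 1.25j + 10.75k ≠ 6.25 + 9.25i - 6.25j - 1.75k = qp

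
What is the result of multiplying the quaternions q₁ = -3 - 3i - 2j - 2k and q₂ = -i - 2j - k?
-9 + i + 5j + 7k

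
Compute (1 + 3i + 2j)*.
1 - 3i - 2j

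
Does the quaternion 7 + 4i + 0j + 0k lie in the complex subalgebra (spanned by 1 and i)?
Yes. The quaternion 7 + 4i has j- and k-coefficients y = z = 0, so it lies in the complex subalgebra spanned by 1 and i.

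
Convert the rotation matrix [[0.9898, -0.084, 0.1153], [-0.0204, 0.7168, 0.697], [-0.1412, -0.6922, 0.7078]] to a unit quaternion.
0.9239 - 0.3759i + 0.0694j + 0.0172k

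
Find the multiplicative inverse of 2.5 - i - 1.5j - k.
0.2381 + 0.0952i + 0.1429j + 0.0952k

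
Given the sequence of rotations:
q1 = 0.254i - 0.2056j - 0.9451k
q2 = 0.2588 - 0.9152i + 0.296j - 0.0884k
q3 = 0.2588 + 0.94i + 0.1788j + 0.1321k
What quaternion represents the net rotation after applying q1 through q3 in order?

q2 · q1 = 0.2098 - 0.2322i - 0.9406j - 0.1316k
q3 · q2 · q1 = 0.4581 + 0.2378i - 0.1129j - 0.849k
0.4581 + 0.2378i - 0.1129j - 0.849k


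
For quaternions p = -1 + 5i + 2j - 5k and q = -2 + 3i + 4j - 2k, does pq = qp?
No: pq = -31 + 3i - 13j + 26k ≠ -31 - 29i - 3j - 2k = qp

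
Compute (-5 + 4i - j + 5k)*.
-5 - 4i + j - 5k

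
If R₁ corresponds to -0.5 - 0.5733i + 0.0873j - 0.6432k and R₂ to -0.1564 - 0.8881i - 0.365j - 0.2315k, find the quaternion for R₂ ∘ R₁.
-0.548 + 0.7887i - 0.2697j - 0.0704k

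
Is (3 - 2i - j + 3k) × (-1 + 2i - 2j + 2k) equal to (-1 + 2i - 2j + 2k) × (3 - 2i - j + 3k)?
No: pq = -7 + 12i + 5j + 9k ≠ -7 + 4i - 15j - 3k = qp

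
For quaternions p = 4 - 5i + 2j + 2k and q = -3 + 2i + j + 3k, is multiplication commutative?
No: pq = -10 + 27i + 17j - 3k ≠ -10 + 19i - 21j + 15k = qp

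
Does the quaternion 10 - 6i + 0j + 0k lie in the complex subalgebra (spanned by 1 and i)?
Yes. The quaternion 10 - 6i has j- and k-coefficients y = z = 0, so it lies in the complex subalgebra spanned by 1 and i.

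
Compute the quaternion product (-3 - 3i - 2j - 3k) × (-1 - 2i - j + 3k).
4 + 20j - 7k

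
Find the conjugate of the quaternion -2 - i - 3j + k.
-2 + i + 3j - k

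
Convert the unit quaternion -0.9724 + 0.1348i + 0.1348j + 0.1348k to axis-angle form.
axis = (√3/3, √3/3, √3/3), θ = 333°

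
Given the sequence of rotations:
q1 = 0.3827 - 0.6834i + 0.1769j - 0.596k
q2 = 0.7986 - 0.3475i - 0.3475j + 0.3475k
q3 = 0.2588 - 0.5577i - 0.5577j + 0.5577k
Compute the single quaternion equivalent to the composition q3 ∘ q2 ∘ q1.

q2 · q1 = 0.3367 - 0.5331i - 0.4363j - 0.6419k
q3 · q2 · q1 = -0.0955 + 0.2756i - 0.956j - 0.0323k
-0.0955 + 0.2756i - 0.956j - 0.0323k


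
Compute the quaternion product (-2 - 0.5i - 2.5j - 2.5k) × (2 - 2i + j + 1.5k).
1.25 + 1.75i - 1.25j - 13.5k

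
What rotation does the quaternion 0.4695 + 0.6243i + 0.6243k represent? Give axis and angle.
axis = (√2/2, 0, √2/2), θ = 124°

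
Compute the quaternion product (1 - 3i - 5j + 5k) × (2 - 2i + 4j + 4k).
-4 - 48i - 4j - 8k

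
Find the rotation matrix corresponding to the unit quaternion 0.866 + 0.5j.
[[0.5, 0, 0.866], [0, 1, 0], [-0.866, 0, 0.5]]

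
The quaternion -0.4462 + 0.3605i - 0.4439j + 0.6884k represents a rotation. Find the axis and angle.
axis = (0.4028, -0.496, 0.7692), θ = 233°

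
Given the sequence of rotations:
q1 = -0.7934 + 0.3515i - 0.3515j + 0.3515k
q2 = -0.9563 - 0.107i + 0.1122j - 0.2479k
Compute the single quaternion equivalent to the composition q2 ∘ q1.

q2 · q1 = 0.9229 - 0.2989i + 0.1976j - 0.1413k
0.9229 - 0.2989i + 0.1976j - 0.1413k


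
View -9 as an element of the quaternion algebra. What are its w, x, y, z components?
-9 + 0i + 0j + 0k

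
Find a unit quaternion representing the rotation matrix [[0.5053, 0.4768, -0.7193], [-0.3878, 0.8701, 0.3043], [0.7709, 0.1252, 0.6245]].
0.866 - 0.0517i - 0.4302j - 0.2496k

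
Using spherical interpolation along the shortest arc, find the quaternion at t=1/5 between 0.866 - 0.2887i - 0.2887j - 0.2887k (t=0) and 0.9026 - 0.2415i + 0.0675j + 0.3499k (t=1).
0.9154 - 0.2921i - 0.2244j - 0.1624k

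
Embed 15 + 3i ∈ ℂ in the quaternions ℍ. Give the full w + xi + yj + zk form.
15 + 3i + 0j + 0k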